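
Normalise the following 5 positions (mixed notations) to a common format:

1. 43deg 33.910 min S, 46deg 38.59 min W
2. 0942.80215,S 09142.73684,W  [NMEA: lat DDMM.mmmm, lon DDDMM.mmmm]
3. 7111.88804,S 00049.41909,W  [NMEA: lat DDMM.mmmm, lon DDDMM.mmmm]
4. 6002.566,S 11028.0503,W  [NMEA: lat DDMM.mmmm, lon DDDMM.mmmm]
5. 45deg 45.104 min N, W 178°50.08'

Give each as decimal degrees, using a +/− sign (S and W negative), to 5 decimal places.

1. -43.56517, -46.64317
2. -9.71337, -91.71228
3. -71.19813, -0.82365
4. -60.04277, -110.46751
5. 45.75173, -178.83467

Point 1:
  φ: 43 + 33.91/60 = 43.565167
  S ⇒ negate
  Lon: 46 + 38.59/60 = 46.643167
  hemisphere W, so the sign is −
Point 2:
  φ: split at 2 digits → 09° and 42.80215′; 9 + 42.80215/60 = 9.713369
  S ⇒ negate
  Lon: split at 3 digits → 091° and 42.73684′; 91 + 42.73684/60 = 91.712281
  W → negative
Point 3:
  Latitude: degrees = first 2 digits = 71, minutes = 11.88804; 71 + 11.88804/60 = 71.198134
  S → negative
  Lon: split at 3 digits → 000° and 49.41909′; 0 + 49.41909/60 = 0.823652
  W ⇒ negate
Point 4:
  Lat: split at 2 digits → 60° and 2.566′; 60 + 2.566/60 = 60.042767
  S → negative
  Longitude: degrees = first 3 digits = 110, minutes = 28.0503; 110 + 28.0503/60 = 110.467505
  hemisphere W, so the sign is −
Point 5:
  Latitude: 45.104′ = 0.751733°; total 45.751733
  N ⇒ keep positive
  λ: 50.08′ = 0.834667°; total 178.834667
  W ⇒ negate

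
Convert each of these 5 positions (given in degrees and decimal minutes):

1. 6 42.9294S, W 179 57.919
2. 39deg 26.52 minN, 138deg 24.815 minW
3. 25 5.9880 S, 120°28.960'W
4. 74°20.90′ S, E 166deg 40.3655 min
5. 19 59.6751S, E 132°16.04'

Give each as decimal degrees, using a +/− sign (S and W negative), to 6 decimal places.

Point 1:
  Latitude: 6 + 42.9294/60 = 6.7154900
  hemisphere S, so the sign is −
  Longitude: 57.919′ = 0.965317°; total 179.9653167
  W ⇒ negate
Point 2:
  Latitude: 39 + 26.52/60 = 39.4420000
  N ⇒ keep positive
  Lon: 138 + 24.815/60 = 138.4135833
  hemisphere W, so the sign is −
Point 3:
  Lat: 5.988′ = 0.099800°; total 25.0998000
  S ⇒ negate
  Lon: 28.96′ = 0.482667°; total 120.4826667
  W → negative
Point 4:
  φ: 74 + 20.9/60 = 74.3483333
  hemisphere S, so the sign is −
  Lon: 40.3655′ = 0.672758°; total 166.6727583
  E → positive
Point 5:
  φ: 59.6751′ = 0.994585°; total 19.9945850
  hemisphere S, so the sign is −
  Longitude: 132 + 16.04/60 = 132.2673333
  E → positive

1. -6.715490, -179.965317
2. 39.442000, -138.413583
3. -25.099800, -120.482667
4. -74.348333, 166.672758
5. -19.994585, 132.267333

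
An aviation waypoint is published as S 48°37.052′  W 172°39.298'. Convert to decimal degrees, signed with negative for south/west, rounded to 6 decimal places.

Lat: 37.052′ = 0.617533°; total 48.6175333
S ⇒ negate
Lon: 172 + 39.298/60 = 172.6549667
hemisphere W, so the sign is −

-48.617533, -172.654967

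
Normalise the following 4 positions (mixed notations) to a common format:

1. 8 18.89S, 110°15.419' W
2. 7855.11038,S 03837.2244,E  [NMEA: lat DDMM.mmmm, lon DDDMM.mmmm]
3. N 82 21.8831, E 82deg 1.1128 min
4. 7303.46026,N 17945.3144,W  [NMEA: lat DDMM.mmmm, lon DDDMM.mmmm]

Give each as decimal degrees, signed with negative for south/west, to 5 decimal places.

1. -8.31483, -110.25698
2. -78.91851, 38.62041
3. 82.36472, 82.01855
4. 73.05767, -179.75524

Point 1:
  Latitude: 18.89′ = 0.314833°; total 8.314833
  hemisphere S, so the sign is −
  λ: 110 + 15.419/60 = 110.256983
  W ⇒ negate
Point 2:
  Lat: split at 2 digits → 78° and 55.11038′; 78 + 55.11038/60 = 78.918506
  hemisphere S, so the sign is −
  Lon: degrees = first 3 digits = 38, minutes = 37.2244; 38 + 37.2244/60 = 38.620407
  E ⇒ keep positive
Point 3:
  Lat: 21.8831′ = 0.364718°; total 82.364718
  N → positive
  Lon: 82 + 1.1128/60 = 82.018547
  E ⇒ keep positive
Point 4:
  φ: split at 2 digits → 73° and 3.46026′; 73 + 3.46026/60 = 73.057671
  N ⇒ keep positive
  Longitude: split at 3 digits → 179° and 45.3144′; 179 + 45.3144/60 = 179.755240
  hemisphere W, so the sign is −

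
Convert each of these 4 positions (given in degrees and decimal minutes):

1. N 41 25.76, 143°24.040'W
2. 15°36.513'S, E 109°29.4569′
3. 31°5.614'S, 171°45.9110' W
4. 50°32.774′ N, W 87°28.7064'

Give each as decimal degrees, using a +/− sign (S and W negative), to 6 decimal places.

1. 41.429333, -143.400667
2. -15.608550, 109.490948
3. -31.093567, -171.765183
4. 50.546233, -87.478440

Point 1:
  φ: 25.76′ = 0.429333°; total 41.4293333
  N → positive
  Lon: 24.04′ = 0.400667°; total 143.4006667
  W → negative
Point 2:
  Latitude: 15 + 36.513/60 = 15.6085500
  S → negative
  λ: 109 + 29.4569/60 = 109.4909483
  E ⇒ keep positive
Point 3:
  Lat: 31 + 5.614/60 = 31.0935667
  S → negative
  λ: 171 + 45.911/60 = 171.7651833
  W → negative
Point 4:
  φ: 50 + 32.774/60 = 50.5462333
  N → positive
  Longitude: 87 + 28.7064/60 = 87.4784400
  W ⇒ negate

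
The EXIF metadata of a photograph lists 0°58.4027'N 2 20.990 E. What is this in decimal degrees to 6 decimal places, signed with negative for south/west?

0.973378, 2.349833

Latitude: 58.4027′ = 0.973378°; total 0.9733783
N ⇒ keep positive
Lon: 20.99′ = 0.349833°; total 2.3498333
E ⇒ keep positive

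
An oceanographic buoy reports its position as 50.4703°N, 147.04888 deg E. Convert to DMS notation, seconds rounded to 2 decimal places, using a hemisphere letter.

Latitude: 0.470300° → 28.21800′; 0.21800 × 60 = 13.0800″
λ: 0.048880° → 2.93280′; 0.93280 × 60 = 55.9680″

50°28′13.08″ N, 147°02′55.97″ E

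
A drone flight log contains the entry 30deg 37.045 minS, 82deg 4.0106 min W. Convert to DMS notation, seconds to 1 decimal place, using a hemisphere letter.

Lat: 37.04500′ → 37′ and 0.04500 × 60 = 2.700″
Lon: 4.01060′ → 4′ and 0.01060 × 60 = 0.636″

30°37′2.7″ S, 82°04′0.6″ W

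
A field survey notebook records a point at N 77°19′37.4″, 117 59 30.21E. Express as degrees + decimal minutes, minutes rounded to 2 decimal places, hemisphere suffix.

77° 19.62′ N, 117° 59.50′ E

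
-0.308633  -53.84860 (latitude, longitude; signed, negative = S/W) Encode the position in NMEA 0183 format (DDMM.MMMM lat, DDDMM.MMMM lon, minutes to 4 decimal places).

0018.5180,S / 05350.9160,W

Latitude is negative → S; |value| = 0.308633
Lat: 0° + 0.308633 × 60 = 0° 18.517980′
Longitude is negative → W; |value| = 53.848600
Lon: fractional part 0.848600 → 50.916000 minutes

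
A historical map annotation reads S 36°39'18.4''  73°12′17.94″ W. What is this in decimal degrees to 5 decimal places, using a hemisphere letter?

Latitude: 39′ + 18.4″ = 39.30667′; 36 + 39.30667/60 = 36.655111
Lon: 73 + 12/60 + 17.94/3600 = 73.204983

36.65511° S, 73.20498° W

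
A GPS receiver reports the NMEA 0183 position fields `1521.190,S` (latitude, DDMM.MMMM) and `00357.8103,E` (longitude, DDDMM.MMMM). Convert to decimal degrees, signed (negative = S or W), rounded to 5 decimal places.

-15.35317, 3.96351

Latitude: split at 2 digits → 15° and 21.19′; 15 + 21.19/60 = 15.353167
hemisphere S, so the sign is −
Lon: degrees = first 3 digits = 3, minutes = 57.8103; 3 + 57.8103/60 = 3.963505
E ⇒ keep positive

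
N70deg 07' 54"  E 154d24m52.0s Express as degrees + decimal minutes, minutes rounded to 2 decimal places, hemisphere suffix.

Lat: 7 + 54/60 = 7.9000′
Lon: seconds/60 = 0.86667; minutes = 24 + 0.86667 = 24.8667

70° 7.90′ N, 154° 24.87′ E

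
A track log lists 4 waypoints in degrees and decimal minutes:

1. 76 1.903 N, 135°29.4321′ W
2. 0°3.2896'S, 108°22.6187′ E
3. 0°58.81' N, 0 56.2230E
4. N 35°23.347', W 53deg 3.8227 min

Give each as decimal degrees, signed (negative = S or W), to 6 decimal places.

1. 76.031717, -135.490535
2. -0.054827, 108.376978
3. 0.980167, 0.937050
4. 35.389117, -53.063712

Point 1:
  Lat: 76 + 1.903/60 = 76.0317167
  N → positive
  Lon: 135 + 29.4321/60 = 135.4905350
  W → negative
Point 2:
  Lat: 0 + 3.2896/60 = 0.0548267
  hemisphere S, so the sign is −
  λ: 108 + 22.6187/60 = 108.3769783
  E ⇒ keep positive
Point 3:
  φ: 0 + 58.81/60 = 0.9801667
  N ⇒ keep positive
  Lon: 56.223′ = 0.937050°; total 0.9370500
  E → positive
Point 4:
  φ: 35 + 23.347/60 = 35.3891167
  N ⇒ keep positive
  λ: 3.8227′ = 0.063712°; total 53.0637117
  hemisphere W, so the sign is −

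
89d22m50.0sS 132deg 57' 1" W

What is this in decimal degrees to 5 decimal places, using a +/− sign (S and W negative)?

-89.38056, -132.95028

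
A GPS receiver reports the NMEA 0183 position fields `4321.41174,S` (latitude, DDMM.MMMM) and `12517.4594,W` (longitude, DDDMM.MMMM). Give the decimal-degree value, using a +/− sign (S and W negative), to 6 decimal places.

φ: split at 2 digits → 43° and 21.41174′; 43 + 21.41174/60 = 43.3568623
S ⇒ negate
Longitude: split at 3 digits → 125° and 17.4594′; 125 + 17.4594/60 = 125.2909900
hemisphere W, so the sign is −

-43.356862, -125.290990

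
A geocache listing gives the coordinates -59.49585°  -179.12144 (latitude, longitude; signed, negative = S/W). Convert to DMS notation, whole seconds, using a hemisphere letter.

Latitude is negative → S; |value| = 59.495850
Latitude: 0.495850° → 29.75100′; 0.75100 × 60 = 45.06″
Longitude is negative → W; |value| = 179.121440
λ: whole degrees 179; 7.28640′ → 7′ and 17.18″

59°29′45″ S, 179°07′17″ W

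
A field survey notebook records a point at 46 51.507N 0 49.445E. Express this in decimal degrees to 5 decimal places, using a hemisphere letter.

46.85845° N, 0.82408° E

Latitude: 51.507′ = 0.858450°; total 46.858450
Longitude: 49.445′ = 0.824083°; total 0.824083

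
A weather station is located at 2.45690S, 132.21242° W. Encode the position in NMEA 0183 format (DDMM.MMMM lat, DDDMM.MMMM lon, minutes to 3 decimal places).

0227.414,S / 13212.745,W

Latitude: minutes = (2.456900 − 2) × 60 = 27.41400
λ: 132° + 0.212420 × 60 = 132° 12.74520′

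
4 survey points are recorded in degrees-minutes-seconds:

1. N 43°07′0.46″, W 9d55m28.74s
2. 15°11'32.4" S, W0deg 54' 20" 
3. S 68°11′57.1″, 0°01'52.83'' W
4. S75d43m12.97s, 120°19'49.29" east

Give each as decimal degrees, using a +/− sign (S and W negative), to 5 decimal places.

Point 1:
  Latitude: 7′ + 0.46″ = 7.00767′; 43 + 7.00767/60 = 43.116794
  N → positive
  Longitude: 55′ + 28.74″ = 55.47900′; 9 + 55.47900/60 = 9.924650
  W → negative
Point 2:
  Latitude: 15° + 11/60 + 32.4/3600 = 15 + 0.183333 + 0.009000 = 15.192333
  S ⇒ negate
  Lon: 0° + 54/60 + 20/3600 = 0 + 0.900000 + 0.005556 = 0.905556
  W ⇒ negate
Point 3:
  Lat: 11′ + 57.1″ = 11.95167′; 68 + 11.95167/60 = 68.199194
  S ⇒ negate
  λ: 0° + 1/60 + 52.83/3600 = 0 + 0.016667 + 0.014675 = 0.031342
  W → negative
Point 4:
  φ: 43′ + 12.97″ = 43.21617′; 75 + 43.21617/60 = 75.720269
  S → negative
  Longitude: 120 + 19/60 + 49.29/3600 = 120.330358
  E ⇒ keep positive

1. 43.11679, -9.92465
2. -15.19233, -0.90556
3. -68.19919, -0.03134
4. -75.72027, 120.33036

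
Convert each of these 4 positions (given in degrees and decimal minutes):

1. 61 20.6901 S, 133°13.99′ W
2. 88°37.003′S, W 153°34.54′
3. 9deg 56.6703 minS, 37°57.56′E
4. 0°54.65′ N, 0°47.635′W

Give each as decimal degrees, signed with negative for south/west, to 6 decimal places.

Point 1:
  φ: 61 + 20.6901/60 = 61.3448350
  S → negative
  Lon: 13.99′ = 0.233167°; total 133.2331667
  W → negative
Point 2:
  Latitude: 88 + 37.003/60 = 88.6167167
  hemisphere S, so the sign is −
  Longitude: 153 + 34.54/60 = 153.5756667
  W → negative
Point 3:
  φ: 9 + 56.6703/60 = 9.9445050
  S ⇒ negate
  Lon: 37 + 57.56/60 = 37.9593333
  E → positive
Point 4:
  Latitude: 54.65′ = 0.910833°; total 0.9108333
  N ⇒ keep positive
  Longitude: 0 + 47.635/60 = 0.7939167
  W → negative

1. -61.344835, -133.233167
2. -88.616717, -153.575667
3. -9.944505, 37.959333
4. 0.910833, -0.793917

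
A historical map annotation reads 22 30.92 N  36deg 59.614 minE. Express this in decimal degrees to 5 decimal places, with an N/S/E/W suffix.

22.51533° N, 36.99357° E

φ: 30.92′ = 0.515333°; total 22.515333
λ: 36 + 59.614/60 = 36.993567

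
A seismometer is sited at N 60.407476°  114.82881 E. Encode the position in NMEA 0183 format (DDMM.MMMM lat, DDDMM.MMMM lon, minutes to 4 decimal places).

Lat: fractional part 0.407476 → 24.448560 minutes
Longitude: fractional part 0.828810 → 49.728600 minutes

6024.4486,N / 11449.7286,E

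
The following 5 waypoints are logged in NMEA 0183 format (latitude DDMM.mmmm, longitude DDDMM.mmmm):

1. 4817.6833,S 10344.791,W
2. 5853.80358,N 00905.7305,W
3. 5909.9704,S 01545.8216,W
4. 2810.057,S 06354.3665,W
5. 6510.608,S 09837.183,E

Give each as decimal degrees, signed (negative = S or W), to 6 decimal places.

1. -48.294722, -103.746517
2. 58.896726, -9.095508
3. -59.166173, -15.763693
4. -28.167617, -63.906108
5. -65.176800, 98.619717

Point 1:
  φ: degrees = first 2 digits = 48, minutes = 17.6833; 48 + 17.6833/60 = 48.2947217
  S → negative
  Longitude: degrees = first 3 digits = 103, minutes = 44.791; 103 + 44.791/60 = 103.7465167
  W ⇒ negate
Point 2:
  Lat: split at 2 digits → 58° and 53.80358′; 58 + 53.80358/60 = 58.8967263
  N ⇒ keep positive
  Lon: degrees = first 3 digits = 9, minutes = 5.7305; 9 + 5.7305/60 = 9.0955083
  W → negative
Point 3:
  Latitude: degrees = first 2 digits = 59, minutes = 9.9704; 59 + 9.9704/60 = 59.1661733
  S → negative
  Lon: split at 3 digits → 015° and 45.8216′; 15 + 45.8216/60 = 15.7636933
  W ⇒ negate
Point 4:
  Latitude: degrees = first 2 digits = 28, minutes = 10.057; 28 + 10.057/60 = 28.1676167
  hemisphere S, so the sign is −
  Longitude: degrees = first 3 digits = 63, minutes = 54.3665; 63 + 54.3665/60 = 63.9061083
  W ⇒ negate
Point 5:
  Latitude: split at 2 digits → 65° and 10.608′; 65 + 10.608/60 = 65.1768000
  S → negative
  Lon: degrees = first 3 digits = 98, minutes = 37.183; 98 + 37.183/60 = 98.6197167
  E → positive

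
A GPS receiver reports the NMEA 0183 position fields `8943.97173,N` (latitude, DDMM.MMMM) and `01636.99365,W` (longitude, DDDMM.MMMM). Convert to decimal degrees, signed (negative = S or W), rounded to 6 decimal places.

Lat: split at 2 digits → 89° and 43.97173′; 89 + 43.97173/60 = 89.7328622
N ⇒ keep positive
λ: split at 3 digits → 016° and 36.99365′; 16 + 36.99365/60 = 16.6165608
W ⇒ negate

89.732862, -16.616561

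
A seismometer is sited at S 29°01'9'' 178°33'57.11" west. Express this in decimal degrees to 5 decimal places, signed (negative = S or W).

Lat: 1′ + 9″ = 1.15000′; 29 + 1.15000/60 = 29.019167
S → negative
Lon: 178° + 33/60 + 57.11/3600 = 178 + 0.550000 + 0.015864 = 178.565864
hemisphere W, so the sign is −

-29.01917, -178.56586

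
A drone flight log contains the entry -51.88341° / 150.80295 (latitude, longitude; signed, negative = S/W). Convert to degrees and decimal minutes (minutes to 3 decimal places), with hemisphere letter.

51° 53.005′ S, 150° 48.177′ E

Latitude is negative → S; |value| = 51.883410
Latitude: minutes = (51.883410 − 51) × 60 = 53.00460
Lon: minutes = (150.802950 − 150) × 60 = 48.17700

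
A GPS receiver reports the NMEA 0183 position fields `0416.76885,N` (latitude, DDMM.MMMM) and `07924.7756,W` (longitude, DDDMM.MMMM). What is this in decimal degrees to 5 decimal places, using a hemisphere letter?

4.27948° N, 79.41293° W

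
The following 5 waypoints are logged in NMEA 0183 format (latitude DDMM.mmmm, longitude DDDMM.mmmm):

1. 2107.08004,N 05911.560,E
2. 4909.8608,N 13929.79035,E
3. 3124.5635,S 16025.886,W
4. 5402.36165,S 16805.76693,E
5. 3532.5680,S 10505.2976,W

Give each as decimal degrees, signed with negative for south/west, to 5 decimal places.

Point 1:
  φ: degrees = first 2 digits = 21, minutes = 7.08004; 21 + 7.08004/60 = 21.118001
  N → positive
  Lon: split at 3 digits → 059° and 11.56′; 59 + 11.56/60 = 59.192667
  E ⇒ keep positive
Point 2:
  Latitude: degrees = first 2 digits = 49, minutes = 9.8608; 49 + 9.8608/60 = 49.164347
  N → positive
  Lon: degrees = first 3 digits = 139, minutes = 29.79035; 139 + 29.79035/60 = 139.496506
  E ⇒ keep positive
Point 3:
  Lat: split at 2 digits → 31° and 24.5635′; 31 + 24.5635/60 = 31.409392
  hemisphere S, so the sign is −
  Longitude: degrees = first 3 digits = 160, minutes = 25.886; 160 + 25.886/60 = 160.431433
  W ⇒ negate
Point 4:
  Lat: degrees = first 2 digits = 54, minutes = 2.36165; 54 + 2.36165/60 = 54.039361
  S → negative
  λ: split at 3 digits → 168° and 5.76693′; 168 + 5.76693/60 = 168.096116
  E ⇒ keep positive
Point 5:
  Lat: split at 2 digits → 35° and 32.568′; 35 + 32.568/60 = 35.542800
  hemisphere S, so the sign is −
  Lon: degrees = first 3 digits = 105, minutes = 5.2976; 105 + 5.2976/60 = 105.088293
  W → negative

1. 21.11800, 59.19267
2. 49.16435, 139.49651
3. -31.40939, -160.43143
4. -54.03936, 168.09612
5. -35.54280, -105.08829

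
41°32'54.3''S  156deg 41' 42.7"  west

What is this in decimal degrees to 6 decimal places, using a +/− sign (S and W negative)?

-41.548417, -156.695194

φ: 41° + 32/60 + 54.3/3600 = 41 + 0.533333 + 0.015083 = 41.5484167
hemisphere S, so the sign is −
λ: 156° + 41/60 + 42.7/3600 = 156 + 0.683333 + 0.011861 = 156.6951944
W → negative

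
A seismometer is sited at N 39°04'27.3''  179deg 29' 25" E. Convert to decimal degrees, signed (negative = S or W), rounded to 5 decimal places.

39.07425, 179.49028

Lat: 4′ + 27.3″ = 4.45500′; 39 + 4.45500/60 = 39.074250
N → positive
Lon: 179° + 29/60 + 25/3600 = 179 + 0.483333 + 0.006944 = 179.490278
E → positive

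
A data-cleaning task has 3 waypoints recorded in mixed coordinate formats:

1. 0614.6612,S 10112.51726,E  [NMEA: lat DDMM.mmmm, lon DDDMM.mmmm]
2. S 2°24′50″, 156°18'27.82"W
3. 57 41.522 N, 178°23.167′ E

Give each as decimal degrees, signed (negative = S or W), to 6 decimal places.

1. -6.244353, 101.208621
2. -2.413889, -156.307728
3. 57.692033, 178.386117

Point 1:
  φ: degrees = first 2 digits = 6, minutes = 14.6612; 6 + 14.6612/60 = 6.2443533
  hemisphere S, so the sign is −
  Lon: split at 3 digits → 101° and 12.51726′; 101 + 12.51726/60 = 101.2086210
  E → positive
Point 2:
  φ: 2 + 24/60 + 50/3600 = 2.4138889
  S ⇒ negate
  Longitude: 156 + 18/60 + 27.82/3600 = 156.3077278
  hemisphere W, so the sign is −
Point 3:
  Lat: 41.522′ = 0.692033°; total 57.6920333
  N → positive
  Longitude: 23.167′ = 0.386117°; total 178.3861167
  E → positive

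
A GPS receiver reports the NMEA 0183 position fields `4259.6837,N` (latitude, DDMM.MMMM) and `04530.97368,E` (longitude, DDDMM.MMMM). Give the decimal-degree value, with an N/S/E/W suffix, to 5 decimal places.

φ: degrees = first 2 digits = 42, minutes = 59.6837; 42 + 59.6837/60 = 42.994728
λ: degrees = first 3 digits = 45, minutes = 30.97368; 45 + 30.97368/60 = 45.516228

42.99473° N, 45.51623° E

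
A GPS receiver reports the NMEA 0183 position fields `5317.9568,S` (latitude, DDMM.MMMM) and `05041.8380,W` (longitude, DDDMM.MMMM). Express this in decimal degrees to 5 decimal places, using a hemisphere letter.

53.29928° S, 50.69730° W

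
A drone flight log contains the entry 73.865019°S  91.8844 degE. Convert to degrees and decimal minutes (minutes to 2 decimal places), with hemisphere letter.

73° 51.90′ S, 91° 53.06′ E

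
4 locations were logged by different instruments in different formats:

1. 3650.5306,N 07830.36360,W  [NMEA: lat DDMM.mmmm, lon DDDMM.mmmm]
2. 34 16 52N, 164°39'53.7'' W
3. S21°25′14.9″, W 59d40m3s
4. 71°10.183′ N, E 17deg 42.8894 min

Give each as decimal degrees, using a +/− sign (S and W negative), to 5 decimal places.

1. 36.84218, -78.50606
2. 34.28111, -164.66492
3. -21.42081, -59.66750
4. 71.16972, 17.71482

Point 1:
  φ: degrees = first 2 digits = 36, minutes = 50.5306; 36 + 50.5306/60 = 36.842177
  N → positive
  Lon: split at 3 digits → 078° and 30.3636′; 78 + 30.3636/60 = 78.506060
  hemisphere W, so the sign is −
Point 2:
  Latitude: 34 + 16/60 + 52/3600 = 34.281111
  N → positive
  λ: 39′ + 53.7″ = 39.89500′; 164 + 39.89500/60 = 164.664917
  W ⇒ negate
Point 3:
  Latitude: 21° + 25/60 + 14.9/3600 = 21 + 0.416667 + 0.004139 = 21.420806
  hemisphere S, so the sign is −
  Longitude: 59° + 40/60 + 3/3600 = 59 + 0.666667 + 0.000833 = 59.667500
  W → negative
Point 4:
  φ: 10.183′ = 0.169717°; total 71.169717
  N ⇒ keep positive
  Longitude: 17 + 42.8894/60 = 17.714823
  E ⇒ keep positive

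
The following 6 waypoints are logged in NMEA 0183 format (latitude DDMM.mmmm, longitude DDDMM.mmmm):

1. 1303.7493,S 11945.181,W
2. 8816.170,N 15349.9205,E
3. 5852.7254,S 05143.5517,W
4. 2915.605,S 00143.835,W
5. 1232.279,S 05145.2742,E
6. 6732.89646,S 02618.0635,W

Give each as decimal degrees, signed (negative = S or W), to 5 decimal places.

1. -13.06249, -119.75302
2. 88.26950, 153.83201
3. -58.87876, -51.72586
4. -29.26008, -1.73058
5. -12.53798, 51.75457
6. -67.54827, -26.30106

Point 1:
  φ: degrees = first 2 digits = 13, minutes = 3.7493; 13 + 3.7493/60 = 13.062488
  S ⇒ negate
  λ: degrees = first 3 digits = 119, minutes = 45.181; 119 + 45.181/60 = 119.753017
  W ⇒ negate
Point 2:
  φ: split at 2 digits → 88° and 16.17′; 88 + 16.17/60 = 88.269500
  N → positive
  Longitude: split at 3 digits → 153° and 49.9205′; 153 + 49.9205/60 = 153.832008
  E → positive
Point 3:
  Latitude: degrees = first 2 digits = 58, minutes = 52.7254; 58 + 52.7254/60 = 58.878757
  S ⇒ negate
  Lon: degrees = first 3 digits = 51, minutes = 43.5517; 51 + 43.5517/60 = 51.725862
  hemisphere W, so the sign is −
Point 4:
  Latitude: degrees = first 2 digits = 29, minutes = 15.605; 29 + 15.605/60 = 29.260083
  hemisphere S, so the sign is −
  Longitude: split at 3 digits → 001° and 43.835′; 1 + 43.835/60 = 1.730583
  hemisphere W, so the sign is −
Point 5:
  Latitude: degrees = first 2 digits = 12, minutes = 32.279; 12 + 32.279/60 = 12.537983
  S ⇒ negate
  λ: degrees = first 3 digits = 51, minutes = 45.2742; 51 + 45.2742/60 = 51.754570
  E ⇒ keep positive
Point 6:
  φ: degrees = first 2 digits = 67, minutes = 32.89646; 67 + 32.89646/60 = 67.548274
  hemisphere S, so the sign is −
  Longitude: degrees = first 3 digits = 26, minutes = 18.0635; 26 + 18.0635/60 = 26.301058
  W ⇒ negate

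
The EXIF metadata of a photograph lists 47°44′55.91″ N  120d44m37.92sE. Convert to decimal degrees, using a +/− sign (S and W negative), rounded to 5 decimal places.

47.74886, 120.74387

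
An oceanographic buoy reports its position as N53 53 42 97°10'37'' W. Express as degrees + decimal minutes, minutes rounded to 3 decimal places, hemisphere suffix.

Latitude: seconds/60 = 0.70000; minutes = 53 + 0.70000 = 53.70000
λ: 10 + 37/60 = 10.61667′

53° 53.700′ N, 97° 10.617′ W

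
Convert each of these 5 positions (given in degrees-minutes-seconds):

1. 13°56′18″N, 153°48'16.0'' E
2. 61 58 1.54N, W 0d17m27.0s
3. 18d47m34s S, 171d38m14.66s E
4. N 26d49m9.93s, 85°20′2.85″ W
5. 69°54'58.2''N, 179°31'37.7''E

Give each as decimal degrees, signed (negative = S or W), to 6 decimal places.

1. 13.938333, 153.804444
2. 61.967094, -0.290833
3. -18.792778, 171.637406
4. 26.819425, -85.334125
5. 69.916167, 179.527139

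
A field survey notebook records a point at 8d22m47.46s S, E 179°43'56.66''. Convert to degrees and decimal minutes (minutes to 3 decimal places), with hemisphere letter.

Lat: 22 + 47.46/60 = 22.79100′
λ: seconds/60 = 0.94433; minutes = 43 + 0.94433 = 43.94433

8° 22.791′ S, 179° 43.944′ E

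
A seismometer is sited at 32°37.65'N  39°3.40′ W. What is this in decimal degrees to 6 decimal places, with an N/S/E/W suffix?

32.627500° N, 39.056667° W

Lat: 37.65′ = 0.627500°; total 32.6275000
Lon: 3.4′ = 0.056667°; total 39.0566667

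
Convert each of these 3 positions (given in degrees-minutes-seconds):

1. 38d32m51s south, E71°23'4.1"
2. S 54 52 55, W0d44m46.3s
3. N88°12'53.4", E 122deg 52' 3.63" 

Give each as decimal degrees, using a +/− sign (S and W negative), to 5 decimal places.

Point 1:
  φ: 38° + 32/60 + 51/3600 = 38 + 0.533333 + 0.014167 = 38.547500
  hemisphere S, so the sign is −
  Lon: 71 + 23/60 + 4.1/3600 = 71.384472
  E ⇒ keep positive
Point 2:
  Latitude: 54 + 52/60 + 55/3600 = 54.881944
  hemisphere S, so the sign is −
  λ: 0 + 44/60 + 46.3/3600 = 0.746194
  hemisphere W, so the sign is −
Point 3:
  Lat: 12′ + 53.4″ = 12.89000′; 88 + 12.89000/60 = 88.214833
  N → positive
  Longitude: 122 + 52/60 + 3.63/3600 = 122.867675
  E → positive

1. -38.54750, 71.38447
2. -54.88194, -0.74619
3. 88.21483, 122.86768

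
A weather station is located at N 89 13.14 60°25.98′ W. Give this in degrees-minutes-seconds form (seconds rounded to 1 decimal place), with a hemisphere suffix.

89°13′8.4″ N, 60°25′58.8″ W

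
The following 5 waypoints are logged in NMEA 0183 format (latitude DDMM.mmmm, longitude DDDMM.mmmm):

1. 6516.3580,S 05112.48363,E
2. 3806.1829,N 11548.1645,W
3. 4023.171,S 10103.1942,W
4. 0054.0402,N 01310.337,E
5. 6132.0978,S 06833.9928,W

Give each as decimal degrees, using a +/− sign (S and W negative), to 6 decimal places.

1. -65.272633, 51.208061
2. 38.103048, -115.802742
3. -40.386183, -101.053237
4. 0.900670, 13.172283
5. -61.534963, -68.566547

Point 1:
  Latitude: split at 2 digits → 65° and 16.358′; 65 + 16.358/60 = 65.2726333
  hemisphere S, so the sign is −
  Lon: split at 3 digits → 051° and 12.48363′; 51 + 12.48363/60 = 51.2080605
  E → positive
Point 2:
  Latitude: degrees = first 2 digits = 38, minutes = 6.1829; 38 + 6.1829/60 = 38.1030483
  N → positive
  Lon: degrees = first 3 digits = 115, minutes = 48.1645; 115 + 48.1645/60 = 115.8027417
  W → negative
Point 3:
  Latitude: split at 2 digits → 40° and 23.171′; 40 + 23.171/60 = 40.3861833
  S ⇒ negate
  Lon: split at 3 digits → 101° and 3.1942′; 101 + 3.1942/60 = 101.0532367
  W → negative
Point 4:
  Lat: split at 2 digits → 00° and 54.0402′; 0 + 54.0402/60 = 0.9006700
  N → positive
  λ: split at 3 digits → 013° and 10.337′; 13 + 10.337/60 = 13.1722833
  E → positive
Point 5:
  Latitude: split at 2 digits → 61° and 32.0978′; 61 + 32.0978/60 = 61.5349633
  hemisphere S, so the sign is −
  Lon: degrees = first 3 digits = 68, minutes = 33.9928; 68 + 33.9928/60 = 68.5665467
  W → negative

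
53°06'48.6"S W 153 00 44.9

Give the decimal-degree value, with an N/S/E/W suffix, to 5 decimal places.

53.11350° S, 153.01247° W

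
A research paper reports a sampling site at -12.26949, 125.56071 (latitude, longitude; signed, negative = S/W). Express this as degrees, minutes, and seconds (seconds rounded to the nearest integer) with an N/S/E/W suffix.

12°16′10″ S, 125°33′39″ E

Latitude is negative → S; |value| = 12.269490
Latitude: 0.269490° → 16.16940′; 0.16940 × 60 = 10.16″
Longitude: 0.560710 × 60 = 33.64260′ → 33′, remainder × 60 = 38.56″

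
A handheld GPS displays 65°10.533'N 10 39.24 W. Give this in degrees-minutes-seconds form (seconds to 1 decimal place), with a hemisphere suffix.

Latitude: fractional minutes 0.53300 × 60 = 31.980″
Longitude: fractional minutes 0.24000 × 60 = 14.400″

65°10′32.0″ N, 10°39′14.4″ W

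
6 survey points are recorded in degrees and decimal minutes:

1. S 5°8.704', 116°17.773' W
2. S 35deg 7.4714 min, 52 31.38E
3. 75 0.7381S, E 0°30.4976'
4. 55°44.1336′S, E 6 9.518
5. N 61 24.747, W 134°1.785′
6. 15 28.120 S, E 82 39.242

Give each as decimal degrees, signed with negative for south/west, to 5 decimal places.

Point 1:
  Latitude: 8.704′ = 0.145067°; total 5.145067
  hemisphere S, so the sign is −
  Longitude: 17.773′ = 0.296217°; total 116.296217
  W → negative
Point 2:
  φ: 35 + 7.4714/60 = 35.124523
  S ⇒ negate
  λ: 52 + 31.38/60 = 52.523000
  E ⇒ keep positive
Point 3:
  φ: 75 + 0.7381/60 = 75.012302
  S ⇒ negate
  Longitude: 0 + 30.4976/60 = 0.508293
  E ⇒ keep positive
Point 4:
  Lat: 55 + 44.1336/60 = 55.735560
  S → negative
  Lon: 6 + 9.518/60 = 6.158633
  E → positive
Point 5:
  Lat: 61 + 24.747/60 = 61.412450
  N ⇒ keep positive
  Longitude: 134 + 1.785/60 = 134.029750
  W → negative
Point 6:
  Latitude: 28.12′ = 0.468667°; total 15.468667
  hemisphere S, so the sign is −
  λ: 82 + 39.242/60 = 82.654033
  E ⇒ keep positive

1. -5.14507, -116.29622
2. -35.12452, 52.52300
3. -75.01230, 0.50829
4. -55.73556, 6.15863
5. 61.41245, -134.02975
6. -15.46867, 82.65403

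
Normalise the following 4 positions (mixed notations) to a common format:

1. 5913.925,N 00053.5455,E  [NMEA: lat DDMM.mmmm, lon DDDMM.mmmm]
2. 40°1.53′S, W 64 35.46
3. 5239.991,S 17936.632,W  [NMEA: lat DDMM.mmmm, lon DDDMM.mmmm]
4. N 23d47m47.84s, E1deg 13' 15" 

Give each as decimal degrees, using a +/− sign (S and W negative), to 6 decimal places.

Point 1:
  Lat: split at 2 digits → 59° and 13.925′; 59 + 13.925/60 = 59.2320833
  N ⇒ keep positive
  Lon: degrees = first 3 digits = 0, minutes = 53.5455; 0 + 53.5455/60 = 0.8924250
  E → positive
Point 2:
  φ: 40 + 1.53/60 = 40.0255000
  S → negative
  Longitude: 64 + 35.46/60 = 64.5910000
  W ⇒ negate
Point 3:
  Latitude: degrees = first 2 digits = 52, minutes = 39.991; 52 + 39.991/60 = 52.6665167
  S → negative
  Longitude: degrees = first 3 digits = 179, minutes = 36.632; 179 + 36.632/60 = 179.6105333
  W → negative
Point 4:
  Latitude: 23° + 47/60 + 47.84/3600 = 23 + 0.783333 + 0.013289 = 23.7966222
  N → positive
  Lon: 1° + 13/60 + 15/3600 = 1 + 0.216667 + 0.004167 = 1.2208333
  E ⇒ keep positive

1. 59.232083, 0.892425
2. -40.025500, -64.591000
3. -52.666517, -179.610533
4. 23.796622, 1.220833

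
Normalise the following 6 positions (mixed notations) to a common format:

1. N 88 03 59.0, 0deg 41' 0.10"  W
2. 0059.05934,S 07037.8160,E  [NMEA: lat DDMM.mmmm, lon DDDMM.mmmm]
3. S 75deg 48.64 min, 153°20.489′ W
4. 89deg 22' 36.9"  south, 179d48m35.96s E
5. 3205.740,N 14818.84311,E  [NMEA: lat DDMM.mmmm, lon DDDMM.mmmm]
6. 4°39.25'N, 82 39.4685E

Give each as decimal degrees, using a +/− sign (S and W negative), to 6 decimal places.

1. 88.066389, -0.683361
2. -0.984322, 70.630267
3. -75.810667, -153.341483
4. -89.376917, 179.809989
5. 32.095667, 148.314052
6. 4.654167, 82.657808

Point 1:
  Lat: 88° + 3/60 + 59/3600 = 88 + 0.050000 + 0.016389 = 88.0663889
  N → positive
  Longitude: 0° + 41/60 + 0.1/3600 = 0 + 0.683333 + 0.000028 = 0.6833611
  W → negative
Point 2:
  Lat: degrees = first 2 digits = 0, minutes = 59.05934; 0 + 59.05934/60 = 0.9843223
  hemisphere S, so the sign is −
  λ: split at 3 digits → 070° and 37.816′; 70 + 37.816/60 = 70.6302667
  E ⇒ keep positive
Point 3:
  Lat: 48.64′ = 0.810667°; total 75.8106667
  hemisphere S, so the sign is −
  Longitude: 20.489′ = 0.341483°; total 153.3414833
  hemisphere W, so the sign is −
Point 4:
  φ: 89° + 22/60 + 36.9/3600 = 89 + 0.366667 + 0.010250 = 89.3769167
  S → negative
  λ: 179 + 48/60 + 35.96/3600 = 179.8099889
  E ⇒ keep positive
Point 5:
  Latitude: split at 2 digits → 32° and 5.74′; 32 + 5.74/60 = 32.0956667
  N ⇒ keep positive
  Longitude: split at 3 digits → 148° and 18.84311′; 148 + 18.84311/60 = 148.3140518
  E → positive
Point 6:
  φ: 4 + 39.25/60 = 4.6541667
  N ⇒ keep positive
  Longitude: 39.4685′ = 0.657808°; total 82.6578083
  E → positive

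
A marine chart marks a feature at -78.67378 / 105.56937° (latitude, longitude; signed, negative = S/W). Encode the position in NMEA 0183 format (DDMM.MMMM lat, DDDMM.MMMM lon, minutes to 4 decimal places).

7840.4268,S / 10534.1622,E

Latitude is negative → S; |value| = 78.673780
Latitude: minutes = (78.673780 − 78) × 60 = 40.426800
λ: 105° + 0.569370 × 60 = 105° 34.162200′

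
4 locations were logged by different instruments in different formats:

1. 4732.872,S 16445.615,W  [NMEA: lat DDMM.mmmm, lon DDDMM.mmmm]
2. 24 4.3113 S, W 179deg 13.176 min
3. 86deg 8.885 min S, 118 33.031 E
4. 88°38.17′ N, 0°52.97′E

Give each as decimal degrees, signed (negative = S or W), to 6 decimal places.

Point 1:
  Latitude: degrees = first 2 digits = 47, minutes = 32.872; 47 + 32.872/60 = 47.5478667
  S ⇒ negate
  λ: split at 3 digits → 164° and 45.615′; 164 + 45.615/60 = 164.7602500
  W ⇒ negate
Point 2:
  φ: 4.3113′ = 0.071855°; total 24.0718550
  S ⇒ negate
  Longitude: 13.176′ = 0.219600°; total 179.2196000
  W ⇒ negate
Point 3:
  Lat: 8.885′ = 0.148083°; total 86.1480833
  S ⇒ negate
  Lon: 118 + 33.031/60 = 118.5505167
  E ⇒ keep positive
Point 4:
  Lat: 38.17′ = 0.636167°; total 88.6361667
  N ⇒ keep positive
  Longitude: 52.97′ = 0.882833°; total 0.8828333
  E ⇒ keep positive

1. -47.547867, -164.760250
2. -24.071855, -179.219600
3. -86.148083, 118.550517
4. 88.636167, 0.882833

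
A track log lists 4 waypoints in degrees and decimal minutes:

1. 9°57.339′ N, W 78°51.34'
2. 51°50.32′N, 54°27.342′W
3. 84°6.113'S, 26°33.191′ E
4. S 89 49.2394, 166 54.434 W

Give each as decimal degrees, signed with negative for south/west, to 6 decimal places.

Point 1:
  Latitude: 57.339′ = 0.955650°; total 9.9556500
  N → positive
  λ: 78 + 51.34/60 = 78.8556667
  W ⇒ negate
Point 2:
  Latitude: 50.32′ = 0.838667°; total 51.8386667
  N → positive
  Lon: 27.342′ = 0.455700°; total 54.4557000
  hemisphere W, so the sign is −
Point 3:
  φ: 84 + 6.113/60 = 84.1018833
  S ⇒ negate
  Longitude: 26 + 33.191/60 = 26.5531833
  E → positive
Point 4:
  Latitude: 49.2394′ = 0.820657°; total 89.8206567
  S ⇒ negate
  λ: 54.434′ = 0.907233°; total 166.9072333
  W → negative

1. 9.955650, -78.855667
2. 51.838667, -54.455700
3. -84.101883, 26.553183
4. -89.820657, -166.907233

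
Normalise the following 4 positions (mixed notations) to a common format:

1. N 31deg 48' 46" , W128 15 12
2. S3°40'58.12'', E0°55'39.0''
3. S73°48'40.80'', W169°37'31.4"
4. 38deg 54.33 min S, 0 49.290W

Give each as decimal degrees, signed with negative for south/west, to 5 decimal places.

Point 1:
  Lat: 31 + 48/60 + 46/3600 = 31.812778
  N → positive
  λ: 128° + 15/60 + 12/3600 = 128 + 0.250000 + 0.003333 = 128.253333
  W → negative
Point 2:
  Lat: 3 + 40/60 + 58.12/3600 = 3.682811
  hemisphere S, so the sign is −
  Longitude: 0 + 55/60 + 39/3600 = 0.927500
  E ⇒ keep positive
Point 3:
  Lat: 73 + 48/60 + 40.8/3600 = 73.811333
  S → negative
  λ: 37′ + 31.4″ = 37.52333′; 169 + 37.52333/60 = 169.625389
  W → negative
Point 4:
  Latitude: 38 + 54.33/60 = 38.905500
  hemisphere S, so the sign is −
  Longitude: 0 + 49.29/60 = 0.821500
  W → negative

1. 31.81278, -128.25333
2. -3.68281, 0.92750
3. -73.81133, -169.62539
4. -38.90550, -0.82150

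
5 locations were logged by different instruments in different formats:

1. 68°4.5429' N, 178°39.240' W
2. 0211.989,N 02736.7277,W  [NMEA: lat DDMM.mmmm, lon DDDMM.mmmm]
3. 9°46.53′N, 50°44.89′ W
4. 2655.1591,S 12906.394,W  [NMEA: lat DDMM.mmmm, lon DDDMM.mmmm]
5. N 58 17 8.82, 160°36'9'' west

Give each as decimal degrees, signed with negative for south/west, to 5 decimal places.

1. 68.07572, -178.65400
2. 2.19982, -27.61213
3. 9.77550, -50.74817
4. -26.91932, -129.10657
5. 58.28578, -160.60250

Point 1:
  Latitude: 68 + 4.5429/60 = 68.075715
  N → positive
  Lon: 39.24′ = 0.654000°; total 178.654000
  W → negative
Point 2:
  φ: split at 2 digits → 02° and 11.989′; 2 + 11.989/60 = 2.199817
  N → positive
  λ: split at 3 digits → 027° and 36.7277′; 27 + 36.7277/60 = 27.612128
  hemisphere W, so the sign is −
Point 3:
  φ: 46.53′ = 0.775500°; total 9.775500
  N → positive
  Longitude: 50 + 44.89/60 = 50.748167
  hemisphere W, so the sign is −
Point 4:
  φ: degrees = first 2 digits = 26, minutes = 55.1591; 26 + 55.1591/60 = 26.919318
  hemisphere S, so the sign is −
  Longitude: split at 3 digits → 129° and 6.394′; 129 + 6.394/60 = 129.106567
  W → negative
Point 5:
  Latitude: 58° + 17/60 + 8.82/3600 = 58 + 0.283333 + 0.002450 = 58.285783
  N → positive
  λ: 160° + 36/60 + 9/3600 = 160 + 0.600000 + 0.002500 = 160.602500
  W → negative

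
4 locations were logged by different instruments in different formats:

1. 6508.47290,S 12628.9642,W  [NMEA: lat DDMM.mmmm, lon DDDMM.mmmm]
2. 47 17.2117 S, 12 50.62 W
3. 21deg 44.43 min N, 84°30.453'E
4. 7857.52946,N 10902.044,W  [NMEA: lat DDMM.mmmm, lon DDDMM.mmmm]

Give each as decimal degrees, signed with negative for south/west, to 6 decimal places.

Point 1:
  Latitude: degrees = first 2 digits = 65, minutes = 8.4729; 65 + 8.4729/60 = 65.1412150
  hemisphere S, so the sign is −
  Lon: split at 3 digits → 126° and 28.9642′; 126 + 28.9642/60 = 126.4827367
  W ⇒ negate
Point 2:
  φ: 17.2117′ = 0.286862°; total 47.2868617
  S ⇒ negate
  Lon: 12 + 50.62/60 = 12.8436667
  hemisphere W, so the sign is −
Point 3:
  Latitude: 21 + 44.43/60 = 21.7405000
  N ⇒ keep positive
  λ: 30.453′ = 0.507550°; total 84.5075500
  E ⇒ keep positive
Point 4:
  Lat: degrees = first 2 digits = 78, minutes = 57.52946; 78 + 57.52946/60 = 78.9588243
  N → positive
  Lon: split at 3 digits → 109° and 2.044′; 109 + 2.044/60 = 109.0340667
  W ⇒ negate

1. -65.141215, -126.482737
2. -47.286862, -12.843667
3. 21.740500, 84.507550
4. 78.958824, -109.034067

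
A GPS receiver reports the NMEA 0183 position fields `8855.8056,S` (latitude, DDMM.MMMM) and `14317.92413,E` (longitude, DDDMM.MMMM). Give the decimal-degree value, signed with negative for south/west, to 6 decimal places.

-88.930093, 143.298736

φ: degrees = first 2 digits = 88, minutes = 55.8056; 88 + 55.8056/60 = 88.9300933
S → negative
Lon: split at 3 digits → 143° and 17.92413′; 143 + 17.92413/60 = 143.2987355
E ⇒ keep positive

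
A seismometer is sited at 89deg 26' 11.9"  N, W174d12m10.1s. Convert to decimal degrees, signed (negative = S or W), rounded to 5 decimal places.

Latitude: 89 + 26/60 + 11.9/3600 = 89.436639
N ⇒ keep positive
Longitude: 12′ + 10.1″ = 12.16833′; 174 + 12.16833/60 = 174.202806
W ⇒ negate

89.43664, -174.20281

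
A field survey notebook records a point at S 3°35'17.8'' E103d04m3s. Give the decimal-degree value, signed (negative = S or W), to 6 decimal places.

Latitude: 3° + 35/60 + 17.8/3600 = 3 + 0.583333 + 0.004944 = 3.5882778
hemisphere S, so the sign is −
Longitude: 103° + 4/60 + 3/3600 = 103 + 0.066667 + 0.000833 = 103.0675000
E → positive

-3.588278, 103.067500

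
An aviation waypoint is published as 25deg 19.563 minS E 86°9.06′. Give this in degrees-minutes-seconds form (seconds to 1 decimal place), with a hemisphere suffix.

Lat: 19.56300′ → 19′ and 0.56300 × 60 = 33.780″
Longitude: 9.06000′ → 9′ and 0.06000 × 60 = 3.600″

25°19′33.8″ S, 86°09′3.6″ E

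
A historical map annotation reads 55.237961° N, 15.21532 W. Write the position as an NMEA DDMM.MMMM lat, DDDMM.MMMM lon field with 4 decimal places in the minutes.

Lat: fractional part 0.237961 → 14.277660 minutes
Longitude: 15° + 0.215320 × 60 = 15° 12.919200′

5514.2777,N / 01512.9192,W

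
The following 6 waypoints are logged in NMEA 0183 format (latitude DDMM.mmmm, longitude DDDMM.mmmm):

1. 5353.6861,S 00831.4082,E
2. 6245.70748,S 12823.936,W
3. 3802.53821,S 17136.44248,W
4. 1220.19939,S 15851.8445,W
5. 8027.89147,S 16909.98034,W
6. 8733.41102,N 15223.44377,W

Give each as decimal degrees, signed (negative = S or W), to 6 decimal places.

1. -53.894768, 8.523470
2. -62.761791, -128.398933
3. -38.042304, -171.607375
4. -12.336657, -158.864075
5. -80.464858, -169.166339
6. 87.556850, -152.390730

Point 1:
  Latitude: split at 2 digits → 53° and 53.6861′; 53 + 53.6861/60 = 53.8947683
  S → negative
  Lon: degrees = first 3 digits = 8, minutes = 31.4082; 8 + 31.4082/60 = 8.5234700
  E ⇒ keep positive
Point 2:
  Latitude: split at 2 digits → 62° and 45.70748′; 62 + 45.70748/60 = 62.7617913
  hemisphere S, so the sign is −
  λ: split at 3 digits → 128° and 23.936′; 128 + 23.936/60 = 128.3989333
  W → negative
Point 3:
  φ: degrees = first 2 digits = 38, minutes = 2.53821; 38 + 2.53821/60 = 38.0423035
  hemisphere S, so the sign is −
  Lon: split at 3 digits → 171° and 36.44248′; 171 + 36.44248/60 = 171.6073747
  W ⇒ negate
Point 4:
  Lat: degrees = first 2 digits = 12, minutes = 20.19939; 12 + 20.19939/60 = 12.3366565
  hemisphere S, so the sign is −
  λ: split at 3 digits → 158° and 51.8445′; 158 + 51.8445/60 = 158.8640750
  W ⇒ negate
Point 5:
  φ: split at 2 digits → 80° and 27.89147′; 80 + 27.89147/60 = 80.4648578
  S → negative
  Lon: split at 3 digits → 169° and 9.98034′; 169 + 9.98034/60 = 169.1663390
  hemisphere W, so the sign is −
Point 6:
  φ: degrees = first 2 digits = 87, minutes = 33.41102; 87 + 33.41102/60 = 87.5568503
  N → positive
  Lon: split at 3 digits → 152° and 23.44377′; 152 + 23.44377/60 = 152.3907295
  hemisphere W, so the sign is −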